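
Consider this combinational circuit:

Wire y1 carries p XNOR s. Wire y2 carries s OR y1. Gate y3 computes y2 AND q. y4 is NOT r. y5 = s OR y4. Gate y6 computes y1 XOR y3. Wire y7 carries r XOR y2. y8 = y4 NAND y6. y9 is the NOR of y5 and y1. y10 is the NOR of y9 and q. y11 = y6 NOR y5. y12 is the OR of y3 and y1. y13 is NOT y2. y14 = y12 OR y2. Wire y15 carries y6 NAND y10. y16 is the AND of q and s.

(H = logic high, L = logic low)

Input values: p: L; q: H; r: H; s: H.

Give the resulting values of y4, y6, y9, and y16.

y4 = L, y6 = H, y9 = L, y16 = H

y1 = p XNOR s = L XNOR H = L
y2 = s OR y1 = H OR L = H
y3 = y2 AND q = H AND H = H
y4 = NOT r = NOT H = L
y5 = s OR y4 = H OR L = H
y6 = y1 XOR y3 = L XOR H = H
y9 = y5 NOR y1 = H NOR L = L
y16 = q AND s = H AND H = H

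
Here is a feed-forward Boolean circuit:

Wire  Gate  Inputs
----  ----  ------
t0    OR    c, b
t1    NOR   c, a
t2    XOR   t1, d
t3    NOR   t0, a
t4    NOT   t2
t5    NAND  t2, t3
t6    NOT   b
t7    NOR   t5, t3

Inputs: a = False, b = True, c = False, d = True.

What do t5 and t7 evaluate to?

t5 = True, t7 = False

t0 = c OR b = False OR True = True
t1 = c NOR a = False NOR False = True
t2 = t1 XOR d = True XOR True = False
t3 = t0 NOR a = True NOR False = False
t5 = t2 NAND t3 = False NAND False = True
t7 = t5 NOR t3 = True NOR False = False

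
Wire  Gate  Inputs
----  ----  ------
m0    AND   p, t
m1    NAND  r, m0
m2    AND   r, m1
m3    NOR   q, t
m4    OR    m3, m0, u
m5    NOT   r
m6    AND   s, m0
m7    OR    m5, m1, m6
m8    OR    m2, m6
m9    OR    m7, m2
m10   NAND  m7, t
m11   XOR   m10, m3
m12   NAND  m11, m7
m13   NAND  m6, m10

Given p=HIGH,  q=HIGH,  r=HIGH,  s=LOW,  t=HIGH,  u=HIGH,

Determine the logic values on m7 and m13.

m7 = LOW, m13 = HIGH

m0 = p AND t = HIGH AND HIGH = HIGH
m1 = r NAND m0 = HIGH NAND HIGH = LOW
m5 = NOT r = NOT HIGH = LOW
m6 = s AND m0 = LOW AND HIGH = LOW
m7 = m5 OR m1 OR m6 = LOW OR LOW OR LOW = LOW
m10 = m7 NAND t = LOW NAND HIGH = HIGH
m13 = m6 NAND m10 = LOW NAND HIGH = HIGH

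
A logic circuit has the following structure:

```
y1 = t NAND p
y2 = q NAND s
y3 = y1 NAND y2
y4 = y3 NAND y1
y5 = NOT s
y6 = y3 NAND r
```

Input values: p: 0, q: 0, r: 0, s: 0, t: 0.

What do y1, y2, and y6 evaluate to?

y1 = 1, y2 = 1, y6 = 1

y1 = t NAND p = 0 NAND 0 = 1
y2 = q NAND s = 0 NAND 0 = 1
y3 = y1 NAND y2 = 1 NAND 1 = 0
y6 = y3 NAND r = 0 NAND 0 = 1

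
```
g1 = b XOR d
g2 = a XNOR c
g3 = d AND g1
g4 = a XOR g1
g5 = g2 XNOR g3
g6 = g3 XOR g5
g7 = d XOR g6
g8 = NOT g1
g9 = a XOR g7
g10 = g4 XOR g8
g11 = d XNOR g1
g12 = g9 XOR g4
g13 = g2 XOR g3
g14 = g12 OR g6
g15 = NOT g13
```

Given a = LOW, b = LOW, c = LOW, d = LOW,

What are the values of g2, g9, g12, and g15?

g2 = HIGH, g9 = LOW, g12 = LOW, g15 = LOW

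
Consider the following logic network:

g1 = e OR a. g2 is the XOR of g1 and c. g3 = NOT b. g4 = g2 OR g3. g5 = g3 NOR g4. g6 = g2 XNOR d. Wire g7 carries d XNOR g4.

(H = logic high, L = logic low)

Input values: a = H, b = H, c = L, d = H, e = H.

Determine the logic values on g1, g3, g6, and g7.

g1 = e OR a = H OR H = H
g2 = g1 XOR c = H XOR L = H
g3 = NOT b = NOT H = L
g4 = g2 OR g3 = H OR L = H
g6 = g2 XNOR d = H XNOR H = H
g7 = d XNOR g4 = H XNOR H = H

g1 = H; g3 = L; g6 = H; g7 = H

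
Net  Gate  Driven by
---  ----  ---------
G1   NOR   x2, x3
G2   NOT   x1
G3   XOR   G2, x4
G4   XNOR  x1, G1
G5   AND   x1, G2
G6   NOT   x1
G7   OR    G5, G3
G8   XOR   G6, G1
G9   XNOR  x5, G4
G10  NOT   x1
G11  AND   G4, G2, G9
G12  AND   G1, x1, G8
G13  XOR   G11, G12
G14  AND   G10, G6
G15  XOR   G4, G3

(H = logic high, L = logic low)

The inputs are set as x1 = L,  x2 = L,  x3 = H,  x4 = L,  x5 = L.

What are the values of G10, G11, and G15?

G10 = H, G11 = L, G15 = L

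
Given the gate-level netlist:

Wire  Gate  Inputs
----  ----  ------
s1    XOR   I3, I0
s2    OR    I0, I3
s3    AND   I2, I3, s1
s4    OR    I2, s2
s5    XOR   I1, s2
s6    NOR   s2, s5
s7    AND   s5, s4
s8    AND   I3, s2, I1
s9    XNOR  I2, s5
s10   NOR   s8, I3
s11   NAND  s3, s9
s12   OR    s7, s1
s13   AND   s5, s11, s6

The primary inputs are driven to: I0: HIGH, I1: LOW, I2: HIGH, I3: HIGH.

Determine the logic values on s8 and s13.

s1 = I3 XOR I0 = HIGH XOR HIGH = LOW
s2 = I0 OR I3 = HIGH OR HIGH = HIGH
s3 = I2 AND I3 AND s1 = HIGH AND HIGH AND LOW = LOW
s5 = I1 XOR s2 = LOW XOR HIGH = HIGH
s6 = s2 NOR s5 = HIGH NOR HIGH = LOW
s8 = I3 AND s2 AND I1 = HIGH AND HIGH AND LOW = LOW
s9 = I2 XNOR s5 = HIGH XNOR HIGH = HIGH
s11 = s3 NAND s9 = LOW NAND HIGH = HIGH
s13 = s5 AND s11 AND s6 = HIGH AND HIGH AND LOW = LOW

s8 = LOW  s13 = LOW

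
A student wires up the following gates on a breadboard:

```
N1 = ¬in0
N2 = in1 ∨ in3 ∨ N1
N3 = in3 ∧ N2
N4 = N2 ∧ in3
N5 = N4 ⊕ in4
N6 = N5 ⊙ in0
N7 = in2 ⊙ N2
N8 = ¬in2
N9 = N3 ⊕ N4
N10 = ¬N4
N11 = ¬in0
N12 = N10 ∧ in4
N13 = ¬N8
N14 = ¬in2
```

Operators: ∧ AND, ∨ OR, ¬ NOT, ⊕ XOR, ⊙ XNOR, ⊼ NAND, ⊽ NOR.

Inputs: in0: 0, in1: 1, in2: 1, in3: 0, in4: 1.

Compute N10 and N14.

N1 = NOT in0 = NOT 0 = 1
N2 = in1 OR in3 OR N1 = 1 OR 0 OR 1 = 1
N4 = N2 AND in3 = 1 AND 0 = 0
N10 = NOT N4 = NOT 0 = 1
N14 = NOT in2 = NOT 1 = 0

N10 = 1, N14 = 0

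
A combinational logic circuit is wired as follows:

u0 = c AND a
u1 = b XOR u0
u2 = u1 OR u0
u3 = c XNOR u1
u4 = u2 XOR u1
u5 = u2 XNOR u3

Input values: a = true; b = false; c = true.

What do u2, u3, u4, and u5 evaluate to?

u2 = true  u3 = true  u4 = false  u5 = true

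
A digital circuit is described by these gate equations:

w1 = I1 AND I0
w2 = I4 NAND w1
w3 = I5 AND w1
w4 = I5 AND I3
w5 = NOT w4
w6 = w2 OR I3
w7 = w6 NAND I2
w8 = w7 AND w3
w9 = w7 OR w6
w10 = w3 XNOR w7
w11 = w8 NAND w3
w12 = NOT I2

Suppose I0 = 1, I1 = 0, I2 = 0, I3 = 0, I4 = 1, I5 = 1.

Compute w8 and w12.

w8 = 0  w12 = 1

w1 = I1 AND I0 = 0 AND 1 = 0
w2 = I4 NAND w1 = 1 NAND 0 = 1
w3 = I5 AND w1 = 1 AND 0 = 0
w6 = w2 OR I3 = 1 OR 0 = 1
w7 = w6 NAND I2 = 1 NAND 0 = 1
w8 = w7 AND w3 = 1 AND 0 = 0
w12 = NOT I2 = NOT 0 = 1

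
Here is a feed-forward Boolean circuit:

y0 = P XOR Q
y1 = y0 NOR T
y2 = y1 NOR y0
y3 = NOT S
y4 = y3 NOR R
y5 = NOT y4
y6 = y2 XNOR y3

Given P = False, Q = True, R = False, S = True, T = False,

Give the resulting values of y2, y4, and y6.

y2 = False; y4 = True; y6 = True

y0 = P XOR Q = False XOR True = True
y1 = y0 NOR T = True NOR False = False
y2 = y1 NOR y0 = False NOR True = False
y3 = NOT S = NOT True = False
y4 = y3 NOR R = False NOR False = True
y6 = y2 XNOR y3 = False XNOR False = True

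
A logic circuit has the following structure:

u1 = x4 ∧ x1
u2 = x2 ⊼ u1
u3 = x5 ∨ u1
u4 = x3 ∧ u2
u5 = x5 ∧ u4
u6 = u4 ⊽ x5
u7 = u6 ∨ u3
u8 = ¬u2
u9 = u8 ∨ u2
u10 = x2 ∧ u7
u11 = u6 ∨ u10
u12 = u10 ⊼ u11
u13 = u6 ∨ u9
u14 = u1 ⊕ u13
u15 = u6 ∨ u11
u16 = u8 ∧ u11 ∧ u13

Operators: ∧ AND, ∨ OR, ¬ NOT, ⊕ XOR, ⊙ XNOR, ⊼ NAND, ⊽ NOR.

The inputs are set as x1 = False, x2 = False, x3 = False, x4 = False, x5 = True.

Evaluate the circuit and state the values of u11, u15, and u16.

u11 = False, u15 = False, u16 = False

u1 = x4 AND x1 = False AND False = False
u2 = x2 NAND u1 = False NAND False = True
u3 = x5 OR u1 = True OR False = True
u4 = x3 AND u2 = False AND True = False
u6 = u4 NOR x5 = False NOR True = False
u7 = u6 OR u3 = False OR True = True
u8 = NOT u2 = NOT True = False
u9 = u8 OR u2 = False OR True = True
u10 = x2 AND u7 = False AND True = False
u11 = u6 OR u10 = False OR False = False
u13 = u6 OR u9 = False OR True = True
u15 = u6 OR u11 = False OR False = False
u16 = u8 AND u11 AND u13 = False AND False AND True = False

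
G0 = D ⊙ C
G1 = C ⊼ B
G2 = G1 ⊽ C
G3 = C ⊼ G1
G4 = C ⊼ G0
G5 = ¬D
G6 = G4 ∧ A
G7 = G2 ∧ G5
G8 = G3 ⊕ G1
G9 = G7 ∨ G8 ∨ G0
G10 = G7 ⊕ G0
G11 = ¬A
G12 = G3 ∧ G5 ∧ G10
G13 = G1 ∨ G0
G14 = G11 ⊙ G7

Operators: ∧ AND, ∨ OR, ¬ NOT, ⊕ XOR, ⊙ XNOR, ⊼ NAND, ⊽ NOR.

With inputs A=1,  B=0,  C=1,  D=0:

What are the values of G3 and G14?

G3 = 0; G14 = 1

G1 = C NAND B = 1 NAND 0 = 1
G2 = G1 NOR C = 1 NOR 1 = 0
G3 = C NAND G1 = 1 NAND 1 = 0
G5 = NOT D = NOT 0 = 1
G7 = G2 AND G5 = 0 AND 1 = 0
G11 = NOT A = NOT 1 = 0
G14 = G11 XNOR G7 = 0 XNOR 0 = 1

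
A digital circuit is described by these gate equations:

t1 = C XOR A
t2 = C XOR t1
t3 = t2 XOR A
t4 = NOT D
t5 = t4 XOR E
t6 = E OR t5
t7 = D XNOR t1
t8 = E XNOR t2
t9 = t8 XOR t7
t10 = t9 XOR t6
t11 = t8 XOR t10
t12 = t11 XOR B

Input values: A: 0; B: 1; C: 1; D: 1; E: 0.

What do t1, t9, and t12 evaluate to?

t1 = C XOR A = 1 XOR 0 = 1
t2 = C XOR t1 = 1 XOR 1 = 0
t4 = NOT D = NOT 1 = 0
t5 = t4 XOR E = 0 XOR 0 = 0
t6 = E OR t5 = 0 OR 0 = 0
t7 = D XNOR t1 = 1 XNOR 1 = 1
t8 = E XNOR t2 = 0 XNOR 0 = 1
t9 = t8 XOR t7 = 1 XOR 1 = 0
t10 = t9 XOR t6 = 0 XOR 0 = 0
t11 = t8 XOR t10 = 1 XOR 0 = 1
t12 = t11 XOR B = 1 XOR 1 = 0

t1 = 1  t9 = 0  t12 = 0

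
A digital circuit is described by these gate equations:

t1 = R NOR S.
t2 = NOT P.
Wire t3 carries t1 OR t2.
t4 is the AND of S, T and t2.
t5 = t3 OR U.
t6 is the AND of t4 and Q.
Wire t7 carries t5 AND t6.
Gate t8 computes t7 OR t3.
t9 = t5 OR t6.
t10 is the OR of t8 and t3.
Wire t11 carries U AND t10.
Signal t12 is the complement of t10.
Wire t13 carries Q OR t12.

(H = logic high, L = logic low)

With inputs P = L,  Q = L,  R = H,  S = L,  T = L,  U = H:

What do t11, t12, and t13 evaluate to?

t1 = R NOR S = H NOR L = L
t2 = NOT P = NOT L = H
t3 = t1 OR t2 = L OR H = H
t4 = S AND T AND t2 = L AND L AND H = L
t5 = t3 OR U = H OR H = H
t6 = t4 AND Q = L AND L = L
t7 = t5 AND t6 = H AND L = L
t8 = t7 OR t3 = L OR H = H
t10 = t8 OR t3 = H OR H = H
t11 = U AND t10 = H AND H = H
t12 = NOT t10 = NOT H = L
t13 = Q OR t12 = L OR L = L

t11 = H, t12 = L, t13 = L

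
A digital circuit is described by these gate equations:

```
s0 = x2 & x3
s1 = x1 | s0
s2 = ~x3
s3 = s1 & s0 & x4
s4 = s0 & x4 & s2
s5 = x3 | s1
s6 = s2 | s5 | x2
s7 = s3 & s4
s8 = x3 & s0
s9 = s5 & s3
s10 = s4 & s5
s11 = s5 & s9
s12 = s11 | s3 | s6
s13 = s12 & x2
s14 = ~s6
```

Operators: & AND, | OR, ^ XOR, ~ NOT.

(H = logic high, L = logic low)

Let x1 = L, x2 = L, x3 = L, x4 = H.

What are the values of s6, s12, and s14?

s0 = x2 AND x3 = L AND L = L
s1 = x1 OR s0 = L OR L = L
s2 = NOT x3 = NOT L = H
s3 = s1 AND s0 AND x4 = L AND L AND H = L
s5 = x3 OR s1 = L OR L = L
s6 = s2 OR s5 OR x2 = H OR L OR L = H
s9 = s5 AND s3 = L AND L = L
s11 = s5 AND s9 = L AND L = L
s12 = s11 OR s3 OR s6 = L OR L OR H = H
s14 = NOT s6 = NOT H = L

s6 = H, s12 = H, s14 = L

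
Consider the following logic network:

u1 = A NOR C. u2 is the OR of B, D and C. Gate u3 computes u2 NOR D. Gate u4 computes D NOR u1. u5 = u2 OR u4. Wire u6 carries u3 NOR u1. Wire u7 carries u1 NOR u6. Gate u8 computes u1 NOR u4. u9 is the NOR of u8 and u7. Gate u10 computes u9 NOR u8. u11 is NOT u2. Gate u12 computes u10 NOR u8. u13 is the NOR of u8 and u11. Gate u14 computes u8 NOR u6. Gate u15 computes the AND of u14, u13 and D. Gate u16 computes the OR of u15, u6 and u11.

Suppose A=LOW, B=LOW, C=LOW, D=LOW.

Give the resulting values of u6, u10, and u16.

u6 = LOW, u10 = LOW, u16 = HIGH

u1 = A NOR C = LOW NOR LOW = HIGH
u2 = B OR D OR C = LOW OR LOW OR LOW = LOW
u3 = u2 NOR D = LOW NOR LOW = HIGH
u4 = D NOR u1 = LOW NOR HIGH = LOW
u6 = u3 NOR u1 = HIGH NOR HIGH = LOW
u7 = u1 NOR u6 = HIGH NOR LOW = LOW
u8 = u1 NOR u4 = HIGH NOR LOW = LOW
u9 = u8 NOR u7 = LOW NOR LOW = HIGH
u10 = u9 NOR u8 = HIGH NOR LOW = LOW
u11 = NOT u2 = NOT LOW = HIGH
u13 = u8 NOR u11 = LOW NOR HIGH = LOW
u14 = u8 NOR u6 = LOW NOR LOW = HIGH
u15 = u14 AND u13 AND D = HIGH AND LOW AND LOW = LOW
u16 = u15 OR u6 OR u11 = LOW OR LOW OR HIGH = HIGH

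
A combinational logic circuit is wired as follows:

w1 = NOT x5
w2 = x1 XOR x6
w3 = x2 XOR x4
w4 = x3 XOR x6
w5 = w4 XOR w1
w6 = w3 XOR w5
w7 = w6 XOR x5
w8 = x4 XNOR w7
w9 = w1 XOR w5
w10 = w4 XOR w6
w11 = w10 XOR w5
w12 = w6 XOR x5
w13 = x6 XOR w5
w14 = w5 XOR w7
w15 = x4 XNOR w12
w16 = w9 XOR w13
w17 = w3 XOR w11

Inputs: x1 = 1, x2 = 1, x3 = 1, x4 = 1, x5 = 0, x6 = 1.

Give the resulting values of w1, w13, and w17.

w1 = NOT x5 = NOT 0 = 1
w3 = x2 XOR x4 = 1 XOR 1 = 0
w4 = x3 XOR x6 = 1 XOR 1 = 0
w5 = w4 XOR w1 = 0 XOR 1 = 1
w6 = w3 XOR w5 = 0 XOR 1 = 1
w10 = w4 XOR w6 = 0 XOR 1 = 1
w11 = w10 XOR w5 = 1 XOR 1 = 0
w13 = x6 XOR w5 = 1 XOR 1 = 0
w17 = w3 XOR w11 = 0 XOR 0 = 0

w1 = 1, w13 = 0, w17 = 0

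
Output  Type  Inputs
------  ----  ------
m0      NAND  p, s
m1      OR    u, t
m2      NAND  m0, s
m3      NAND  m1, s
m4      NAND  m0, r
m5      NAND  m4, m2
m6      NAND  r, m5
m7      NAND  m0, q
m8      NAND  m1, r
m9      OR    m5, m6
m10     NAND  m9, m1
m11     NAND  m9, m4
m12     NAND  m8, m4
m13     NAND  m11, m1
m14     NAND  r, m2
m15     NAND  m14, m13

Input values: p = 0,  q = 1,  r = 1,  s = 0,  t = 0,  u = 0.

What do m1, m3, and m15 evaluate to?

m1 = 0, m3 = 1, m15 = 1

m0 = p NAND s = 0 NAND 0 = 1
m1 = u OR t = 0 OR 0 = 0
m2 = m0 NAND s = 1 NAND 0 = 1
m3 = m1 NAND s = 0 NAND 0 = 1
m4 = m0 NAND r = 1 NAND 1 = 0
m5 = m4 NAND m2 = 0 NAND 1 = 1
m6 = r NAND m5 = 1 NAND 1 = 0
m9 = m5 OR m6 = 1 OR 0 = 1
m11 = m9 NAND m4 = 1 NAND 0 = 1
m13 = m11 NAND m1 = 1 NAND 0 = 1
m14 = r NAND m2 = 1 NAND 1 = 0
m15 = m14 NAND m13 = 0 NAND 1 = 1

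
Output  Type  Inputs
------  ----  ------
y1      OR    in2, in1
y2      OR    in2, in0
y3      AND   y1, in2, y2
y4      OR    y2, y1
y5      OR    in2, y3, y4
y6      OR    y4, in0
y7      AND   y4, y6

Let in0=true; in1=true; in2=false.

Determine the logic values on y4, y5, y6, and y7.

y1 = in2 OR in1 = false OR true = true
y2 = in2 OR in0 = false OR true = true
y3 = y1 AND in2 AND y2 = true AND false AND true = false
y4 = y2 OR y1 = true OR true = true
y5 = in2 OR y3 OR y4 = false OR false OR true = true
y6 = y4 OR in0 = true OR true = true
y7 = y4 AND y6 = true AND true = true

y4 = true, y5 = true, y6 = true, y7 = true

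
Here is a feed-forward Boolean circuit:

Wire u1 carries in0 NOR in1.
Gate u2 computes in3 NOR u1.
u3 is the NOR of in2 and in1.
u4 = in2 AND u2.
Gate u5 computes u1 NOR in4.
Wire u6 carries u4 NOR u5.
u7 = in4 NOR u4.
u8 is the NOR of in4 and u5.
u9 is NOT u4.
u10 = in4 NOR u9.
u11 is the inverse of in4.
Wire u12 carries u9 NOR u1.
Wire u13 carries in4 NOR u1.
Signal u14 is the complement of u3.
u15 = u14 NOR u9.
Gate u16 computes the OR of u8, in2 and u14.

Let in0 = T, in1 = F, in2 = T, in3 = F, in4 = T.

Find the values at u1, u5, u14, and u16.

u1 = in0 NOR in1 = T NOR F = F
u3 = in2 NOR in1 = T NOR F = F
u5 = u1 NOR in4 = F NOR T = F
u8 = in4 NOR u5 = T NOR F = F
u14 = NOT u3 = NOT F = T
u16 = u8 OR in2 OR u14 = F OR T OR T = T

u1 = F; u5 = F; u14 = T; u16 = T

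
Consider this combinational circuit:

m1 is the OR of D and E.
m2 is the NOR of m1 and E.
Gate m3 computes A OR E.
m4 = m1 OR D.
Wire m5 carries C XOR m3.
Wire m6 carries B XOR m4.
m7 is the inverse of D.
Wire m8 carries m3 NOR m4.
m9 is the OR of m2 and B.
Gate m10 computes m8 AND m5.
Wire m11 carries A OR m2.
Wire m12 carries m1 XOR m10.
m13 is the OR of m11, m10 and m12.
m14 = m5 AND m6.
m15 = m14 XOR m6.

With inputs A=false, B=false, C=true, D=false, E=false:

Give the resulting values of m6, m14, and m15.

m6 = false  m14 = false  m15 = false

m1 = D OR E = false OR false = false
m3 = A OR E = false OR false = false
m4 = m1 OR D = false OR false = false
m5 = C XOR m3 = true XOR false = true
m6 = B XOR m4 = false XOR false = false
m14 = m5 AND m6 = true AND false = false
m15 = m14 XOR m6 = false XOR false = false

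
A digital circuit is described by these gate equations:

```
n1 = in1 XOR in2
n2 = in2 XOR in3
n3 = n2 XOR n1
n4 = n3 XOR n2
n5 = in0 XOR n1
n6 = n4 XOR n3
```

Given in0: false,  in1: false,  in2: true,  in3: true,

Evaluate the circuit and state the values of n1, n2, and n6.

n1 = true, n2 = false, n6 = false

n1 = in1 XOR in2 = false XOR true = true
n2 = in2 XOR in3 = true XOR true = false
n3 = n2 XOR n1 = false XOR true = true
n4 = n3 XOR n2 = true XOR false = true
n6 = n4 XOR n3 = true XOR true = false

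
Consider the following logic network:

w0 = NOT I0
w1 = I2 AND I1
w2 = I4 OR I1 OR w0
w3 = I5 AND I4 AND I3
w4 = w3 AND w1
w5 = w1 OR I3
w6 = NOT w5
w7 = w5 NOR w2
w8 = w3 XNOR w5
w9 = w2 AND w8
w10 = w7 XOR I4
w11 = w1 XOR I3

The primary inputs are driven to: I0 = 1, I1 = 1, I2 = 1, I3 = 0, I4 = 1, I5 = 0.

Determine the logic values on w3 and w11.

w3 = 0; w11 = 1

w1 = I2 AND I1 = 1 AND 1 = 1
w3 = I5 AND I4 AND I3 = 0 AND 1 AND 0 = 0
w11 = w1 XOR I3 = 1 XOR 0 = 1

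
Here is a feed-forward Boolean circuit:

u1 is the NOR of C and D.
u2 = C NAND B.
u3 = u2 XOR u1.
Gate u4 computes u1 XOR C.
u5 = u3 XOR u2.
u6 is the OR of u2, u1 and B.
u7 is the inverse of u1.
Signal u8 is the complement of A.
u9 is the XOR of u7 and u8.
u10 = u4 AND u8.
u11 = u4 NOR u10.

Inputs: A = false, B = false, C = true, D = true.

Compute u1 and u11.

u1 = C NOR D = true NOR true = false
u4 = u1 XOR C = false XOR true = true
u8 = NOT A = NOT false = true
u10 = u4 AND u8 = true AND true = true
u11 = u4 NOR u10 = true NOR true = false

u1 = false, u11 = false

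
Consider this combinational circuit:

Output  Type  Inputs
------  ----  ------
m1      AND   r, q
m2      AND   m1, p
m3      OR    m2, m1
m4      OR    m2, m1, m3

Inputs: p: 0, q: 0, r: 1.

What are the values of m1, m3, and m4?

m1 = 0; m3 = 0; m4 = 0

m1 = r AND q = 1 AND 0 = 0
m2 = m1 AND p = 0 AND 0 = 0
m3 = m2 OR m1 = 0 OR 0 = 0
m4 = m2 OR m1 OR m3 = 0 OR 0 OR 0 = 0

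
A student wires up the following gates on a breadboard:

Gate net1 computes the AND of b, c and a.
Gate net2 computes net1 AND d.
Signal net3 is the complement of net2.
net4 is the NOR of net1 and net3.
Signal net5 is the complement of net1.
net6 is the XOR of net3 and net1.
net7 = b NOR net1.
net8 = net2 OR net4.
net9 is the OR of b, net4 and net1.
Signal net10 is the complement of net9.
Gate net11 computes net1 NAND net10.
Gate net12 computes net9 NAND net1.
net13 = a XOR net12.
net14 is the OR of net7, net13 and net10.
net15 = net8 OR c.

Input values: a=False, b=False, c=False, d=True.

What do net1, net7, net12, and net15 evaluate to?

net1 = False  net7 = True  net12 = True  net15 = False

net1 = b AND c AND a = False AND False AND False = False
net2 = net1 AND d = False AND True = False
net3 = NOT net2 = NOT False = True
net4 = net1 NOR net3 = False NOR True = False
net7 = b NOR net1 = False NOR False = True
net8 = net2 OR net4 = False OR False = False
net9 = b OR net4 OR net1 = False OR False OR False = False
net12 = net9 NAND net1 = False NAND False = True
net15 = net8 OR c = False OR False = False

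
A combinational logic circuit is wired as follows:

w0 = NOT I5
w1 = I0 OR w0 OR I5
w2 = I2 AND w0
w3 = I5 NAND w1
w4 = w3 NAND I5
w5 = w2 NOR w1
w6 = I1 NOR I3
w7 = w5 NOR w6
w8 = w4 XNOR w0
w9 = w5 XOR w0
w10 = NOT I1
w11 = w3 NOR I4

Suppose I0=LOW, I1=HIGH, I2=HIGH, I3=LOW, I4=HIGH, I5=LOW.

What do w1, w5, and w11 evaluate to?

w1 = HIGH, w5 = LOW, w11 = LOW

w0 = NOT I5 = NOT LOW = HIGH
w1 = I0 OR w0 OR I5 = LOW OR HIGH OR LOW = HIGH
w2 = I2 AND w0 = HIGH AND HIGH = HIGH
w3 = I5 NAND w1 = LOW NAND HIGH = HIGH
w5 = w2 NOR w1 = HIGH NOR HIGH = LOW
w11 = w3 NOR I4 = HIGH NOR HIGH = LOW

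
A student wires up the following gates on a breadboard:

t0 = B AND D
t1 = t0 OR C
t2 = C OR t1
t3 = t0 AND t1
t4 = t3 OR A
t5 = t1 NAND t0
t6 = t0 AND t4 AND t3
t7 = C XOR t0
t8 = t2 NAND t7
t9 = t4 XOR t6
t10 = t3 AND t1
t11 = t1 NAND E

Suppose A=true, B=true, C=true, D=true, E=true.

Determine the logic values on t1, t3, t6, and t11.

t1 = true  t3 = true  t6 = true  t11 = false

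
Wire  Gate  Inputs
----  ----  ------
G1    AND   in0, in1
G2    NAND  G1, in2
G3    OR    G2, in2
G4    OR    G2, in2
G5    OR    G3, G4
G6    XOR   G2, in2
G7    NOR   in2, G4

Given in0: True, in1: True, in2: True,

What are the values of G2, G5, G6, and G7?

G1 = in0 AND in1 = True AND True = True
G2 = G1 NAND in2 = True NAND True = False
G3 = G2 OR in2 = False OR True = True
G4 = G2 OR in2 = False OR True = True
G5 = G3 OR G4 = True OR True = True
G6 = G2 XOR in2 = False XOR True = True
G7 = in2 NOR G4 = True NOR True = False

G2 = False, G5 = True, G6 = True, G7 = False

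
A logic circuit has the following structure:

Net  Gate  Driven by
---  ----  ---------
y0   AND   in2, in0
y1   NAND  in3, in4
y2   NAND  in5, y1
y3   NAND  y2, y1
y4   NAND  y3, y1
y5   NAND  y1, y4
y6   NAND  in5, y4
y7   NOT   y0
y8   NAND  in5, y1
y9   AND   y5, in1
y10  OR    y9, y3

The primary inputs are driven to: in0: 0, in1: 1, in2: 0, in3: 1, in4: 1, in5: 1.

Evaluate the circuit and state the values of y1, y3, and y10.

y1 = 0  y3 = 1  y10 = 1

y1 = in3 NAND in4 = 1 NAND 1 = 0
y2 = in5 NAND y1 = 1 NAND 0 = 1
y3 = y2 NAND y1 = 1 NAND 0 = 1
y4 = y3 NAND y1 = 1 NAND 0 = 1
y5 = y1 NAND y4 = 0 NAND 1 = 1
y9 = y5 AND in1 = 1 AND 1 = 1
y10 = y9 OR y3 = 1 OR 1 = 1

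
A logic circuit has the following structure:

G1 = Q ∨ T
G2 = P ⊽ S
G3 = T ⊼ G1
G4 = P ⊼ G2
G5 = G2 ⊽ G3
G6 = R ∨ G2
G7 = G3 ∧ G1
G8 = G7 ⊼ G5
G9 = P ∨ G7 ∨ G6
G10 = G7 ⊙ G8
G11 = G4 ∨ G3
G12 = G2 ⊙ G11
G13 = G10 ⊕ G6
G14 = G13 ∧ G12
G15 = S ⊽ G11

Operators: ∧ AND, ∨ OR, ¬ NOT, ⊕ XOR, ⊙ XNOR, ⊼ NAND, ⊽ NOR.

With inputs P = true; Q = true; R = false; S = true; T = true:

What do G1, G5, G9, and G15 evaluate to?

G1 = true  G5 = true  G9 = true  G15 = false

G1 = Q OR T = true OR true = true
G2 = P NOR S = true NOR true = false
G3 = T NAND G1 = true NAND true = false
G4 = P NAND G2 = true NAND false = true
G5 = G2 NOR G3 = false NOR false = true
G6 = R OR G2 = false OR false = false
G7 = G3 AND G1 = false AND true = false
G9 = P OR G7 OR G6 = true OR false OR false = true
G11 = G4 OR G3 = true OR false = true
G15 = S NOR G11 = true NOR true = false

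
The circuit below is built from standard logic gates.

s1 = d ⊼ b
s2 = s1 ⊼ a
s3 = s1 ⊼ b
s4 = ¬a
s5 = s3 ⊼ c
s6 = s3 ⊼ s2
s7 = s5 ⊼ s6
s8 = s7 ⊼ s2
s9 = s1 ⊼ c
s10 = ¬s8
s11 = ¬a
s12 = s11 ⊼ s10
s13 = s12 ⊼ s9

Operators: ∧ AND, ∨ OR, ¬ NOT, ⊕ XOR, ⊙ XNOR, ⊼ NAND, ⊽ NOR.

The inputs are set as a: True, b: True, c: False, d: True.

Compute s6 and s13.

s6 = False  s13 = False

s1 = d NAND b = True NAND True = False
s2 = s1 NAND a = False NAND True = True
s3 = s1 NAND b = False NAND True = True
s5 = s3 NAND c = True NAND False = True
s6 = s3 NAND s2 = True NAND True = False
s7 = s5 NAND s6 = True NAND False = True
s8 = s7 NAND s2 = True NAND True = False
s9 = s1 NAND c = False NAND False = True
s10 = NOT s8 = NOT False = True
s11 = NOT a = NOT True = False
s12 = s11 NAND s10 = False NAND True = True
s13 = s12 NAND s9 = True NAND True = False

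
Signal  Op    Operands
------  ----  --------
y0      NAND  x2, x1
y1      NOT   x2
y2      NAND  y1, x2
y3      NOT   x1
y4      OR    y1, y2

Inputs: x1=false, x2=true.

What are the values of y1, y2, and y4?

y1 = NOT x2 = NOT true = false
y2 = y1 NAND x2 = false NAND true = true
y4 = y1 OR y2 = false OR true = true

y1 = false, y2 = true, y4 = true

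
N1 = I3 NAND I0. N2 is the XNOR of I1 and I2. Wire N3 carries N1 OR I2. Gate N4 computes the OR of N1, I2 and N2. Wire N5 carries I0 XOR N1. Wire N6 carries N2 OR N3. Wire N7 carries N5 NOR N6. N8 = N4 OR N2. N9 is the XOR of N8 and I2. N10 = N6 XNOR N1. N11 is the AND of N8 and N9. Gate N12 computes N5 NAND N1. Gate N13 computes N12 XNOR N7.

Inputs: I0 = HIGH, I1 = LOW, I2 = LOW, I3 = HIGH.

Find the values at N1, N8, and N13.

N1 = LOW, N8 = HIGH, N13 = LOW

N1 = I3 NAND I0 = HIGH NAND HIGH = LOW
N2 = I1 XNOR I2 = LOW XNOR LOW = HIGH
N3 = N1 OR I2 = LOW OR LOW = LOW
N4 = N1 OR I2 OR N2 = LOW OR LOW OR HIGH = HIGH
N5 = I0 XOR N1 = HIGH XOR LOW = HIGH
N6 = N2 OR N3 = HIGH OR LOW = HIGH
N7 = N5 NOR N6 = HIGH NOR HIGH = LOW
N8 = N4 OR N2 = HIGH OR HIGH = HIGH
N12 = N5 NAND N1 = HIGH NAND LOW = HIGH
N13 = N12 XNOR N7 = HIGH XNOR LOW = LOW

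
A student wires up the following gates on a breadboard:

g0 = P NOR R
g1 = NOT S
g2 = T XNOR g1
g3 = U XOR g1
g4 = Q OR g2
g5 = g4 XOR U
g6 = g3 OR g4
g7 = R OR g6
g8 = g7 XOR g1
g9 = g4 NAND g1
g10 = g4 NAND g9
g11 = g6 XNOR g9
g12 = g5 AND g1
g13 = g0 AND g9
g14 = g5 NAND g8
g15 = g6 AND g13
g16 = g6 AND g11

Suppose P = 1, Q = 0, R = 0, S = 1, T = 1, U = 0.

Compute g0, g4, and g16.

g0 = P NOR R = 1 NOR 0 = 0
g1 = NOT S = NOT 1 = 0
g2 = T XNOR g1 = 1 XNOR 0 = 0
g3 = U XOR g1 = 0 XOR 0 = 0
g4 = Q OR g2 = 0 OR 0 = 0
g6 = g3 OR g4 = 0 OR 0 = 0
g9 = g4 NAND g1 = 0 NAND 0 = 1
g11 = g6 XNOR g9 = 0 XNOR 1 = 0
g16 = g6 AND g11 = 0 AND 0 = 0

g0 = 0; g4 = 0; g16 = 0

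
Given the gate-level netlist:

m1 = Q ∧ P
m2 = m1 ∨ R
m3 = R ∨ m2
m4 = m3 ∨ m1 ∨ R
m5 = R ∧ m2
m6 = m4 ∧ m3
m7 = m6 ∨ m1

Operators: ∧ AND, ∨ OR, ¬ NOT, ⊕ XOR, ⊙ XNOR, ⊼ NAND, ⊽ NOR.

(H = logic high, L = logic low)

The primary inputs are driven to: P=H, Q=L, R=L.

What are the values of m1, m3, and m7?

m1 = L, m3 = L, m7 = L

m1 = Q AND P = L AND H = L
m2 = m1 OR R = L OR L = L
m3 = R OR m2 = L OR L = L
m4 = m3 OR m1 OR R = L OR L OR L = L
m6 = m4 AND m3 = L AND L = L
m7 = m6 OR m1 = L OR L = L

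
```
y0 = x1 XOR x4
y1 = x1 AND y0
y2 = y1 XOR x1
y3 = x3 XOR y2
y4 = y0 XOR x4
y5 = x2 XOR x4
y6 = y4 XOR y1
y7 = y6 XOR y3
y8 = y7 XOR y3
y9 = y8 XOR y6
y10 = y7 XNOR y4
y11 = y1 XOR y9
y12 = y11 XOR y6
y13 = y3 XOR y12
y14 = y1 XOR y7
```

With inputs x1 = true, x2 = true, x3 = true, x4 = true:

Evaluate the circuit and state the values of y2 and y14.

y2 = true, y14 = true

y0 = x1 XOR x4 = true XOR true = false
y1 = x1 AND y0 = true AND false = false
y2 = y1 XOR x1 = false XOR true = true
y3 = x3 XOR y2 = true XOR true = false
y4 = y0 XOR x4 = false XOR true = true
y6 = y4 XOR y1 = true XOR false = true
y7 = y6 XOR y3 = true XOR false = true
y14 = y1 XOR y7 = false XOR true = true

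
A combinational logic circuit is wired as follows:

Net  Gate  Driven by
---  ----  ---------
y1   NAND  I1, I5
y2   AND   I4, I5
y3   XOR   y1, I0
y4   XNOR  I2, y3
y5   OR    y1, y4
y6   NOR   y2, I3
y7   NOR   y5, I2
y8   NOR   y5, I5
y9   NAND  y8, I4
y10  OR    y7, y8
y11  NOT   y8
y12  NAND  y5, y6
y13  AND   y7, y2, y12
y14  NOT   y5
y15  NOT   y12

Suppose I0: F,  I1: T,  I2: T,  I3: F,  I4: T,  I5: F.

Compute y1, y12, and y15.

y1 = I1 NAND I5 = T NAND F = T
y2 = I4 AND I5 = T AND F = F
y3 = y1 XOR I0 = T XOR F = T
y4 = I2 XNOR y3 = T XNOR T = T
y5 = y1 OR y4 = T OR T = T
y6 = y2 NOR I3 = F NOR F = T
y12 = y5 NAND y6 = T NAND T = F
y15 = NOT y12 = NOT F = T

y1 = T; y12 = F; y15 = T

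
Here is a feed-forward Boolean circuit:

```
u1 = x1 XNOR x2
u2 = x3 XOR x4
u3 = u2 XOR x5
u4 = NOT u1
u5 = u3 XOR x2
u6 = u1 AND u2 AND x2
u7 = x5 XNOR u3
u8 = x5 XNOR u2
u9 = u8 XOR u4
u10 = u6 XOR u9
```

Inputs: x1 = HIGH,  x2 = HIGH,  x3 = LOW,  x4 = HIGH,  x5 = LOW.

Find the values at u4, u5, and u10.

u4 = LOW  u5 = LOW  u10 = HIGH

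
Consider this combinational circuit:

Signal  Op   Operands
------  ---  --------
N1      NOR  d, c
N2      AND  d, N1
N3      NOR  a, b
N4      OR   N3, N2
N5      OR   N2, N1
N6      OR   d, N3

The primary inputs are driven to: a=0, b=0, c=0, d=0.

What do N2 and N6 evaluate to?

N2 = 0, N6 = 1

N1 = d NOR c = 0 NOR 0 = 1
N2 = d AND N1 = 0 AND 1 = 0
N3 = a NOR b = 0 NOR 0 = 1
N6 = d OR N3 = 0 OR 1 = 1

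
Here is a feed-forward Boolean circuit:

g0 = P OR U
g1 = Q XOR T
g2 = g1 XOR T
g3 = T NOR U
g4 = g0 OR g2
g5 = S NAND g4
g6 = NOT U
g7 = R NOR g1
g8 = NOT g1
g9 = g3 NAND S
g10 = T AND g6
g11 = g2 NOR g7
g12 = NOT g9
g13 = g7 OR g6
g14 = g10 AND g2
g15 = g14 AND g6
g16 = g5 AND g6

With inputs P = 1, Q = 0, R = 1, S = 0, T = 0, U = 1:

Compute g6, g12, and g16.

g6 = 0, g12 = 0, g16 = 0

g0 = P OR U = 1 OR 1 = 1
g1 = Q XOR T = 0 XOR 0 = 0
g2 = g1 XOR T = 0 XOR 0 = 0
g3 = T NOR U = 0 NOR 1 = 0
g4 = g0 OR g2 = 1 OR 0 = 1
g5 = S NAND g4 = 0 NAND 1 = 1
g6 = NOT U = NOT 1 = 0
g9 = g3 NAND S = 0 NAND 0 = 1
g12 = NOT g9 = NOT 1 = 0
g16 = g5 AND g6 = 1 AND 0 = 0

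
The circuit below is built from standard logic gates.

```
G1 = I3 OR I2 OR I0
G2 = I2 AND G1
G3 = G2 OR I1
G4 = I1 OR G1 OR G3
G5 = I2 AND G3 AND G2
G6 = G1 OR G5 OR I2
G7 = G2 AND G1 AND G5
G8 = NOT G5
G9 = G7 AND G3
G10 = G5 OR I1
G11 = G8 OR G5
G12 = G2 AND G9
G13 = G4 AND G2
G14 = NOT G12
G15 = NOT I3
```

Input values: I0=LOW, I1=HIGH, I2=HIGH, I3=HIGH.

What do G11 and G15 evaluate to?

G1 = I3 OR I2 OR I0 = HIGH OR HIGH OR LOW = HIGH
G2 = I2 AND G1 = HIGH AND HIGH = HIGH
G3 = G2 OR I1 = HIGH OR HIGH = HIGH
G5 = I2 AND G3 AND G2 = HIGH AND HIGH AND HIGH = HIGH
G8 = NOT G5 = NOT HIGH = LOW
G11 = G8 OR G5 = LOW OR HIGH = HIGH
G15 = NOT I3 = NOT HIGH = LOW

G11 = HIGH, G15 = LOW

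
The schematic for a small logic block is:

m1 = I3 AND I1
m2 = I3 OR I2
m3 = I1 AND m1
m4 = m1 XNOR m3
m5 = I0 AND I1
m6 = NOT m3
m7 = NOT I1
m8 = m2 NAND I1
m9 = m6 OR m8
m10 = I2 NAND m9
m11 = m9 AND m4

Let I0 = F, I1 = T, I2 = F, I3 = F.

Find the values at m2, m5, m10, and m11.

m2 = F, m5 = F, m10 = T, m11 = T

m1 = I3 AND I1 = F AND T = F
m2 = I3 OR I2 = F OR F = F
m3 = I1 AND m1 = T AND F = F
m4 = m1 XNOR m3 = F XNOR F = T
m5 = I0 AND I1 = F AND T = F
m6 = NOT m3 = NOT F = T
m8 = m2 NAND I1 = F NAND T = T
m9 = m6 OR m8 = T OR T = T
m10 = I2 NAND m9 = F NAND T = T
m11 = m9 AND m4 = T AND T = T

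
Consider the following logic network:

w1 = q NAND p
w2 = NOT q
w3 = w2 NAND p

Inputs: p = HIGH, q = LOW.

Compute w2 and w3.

w2 = NOT q = NOT LOW = HIGH
w3 = w2 NAND p = HIGH NAND HIGH = LOW

w2 = HIGH; w3 = LOW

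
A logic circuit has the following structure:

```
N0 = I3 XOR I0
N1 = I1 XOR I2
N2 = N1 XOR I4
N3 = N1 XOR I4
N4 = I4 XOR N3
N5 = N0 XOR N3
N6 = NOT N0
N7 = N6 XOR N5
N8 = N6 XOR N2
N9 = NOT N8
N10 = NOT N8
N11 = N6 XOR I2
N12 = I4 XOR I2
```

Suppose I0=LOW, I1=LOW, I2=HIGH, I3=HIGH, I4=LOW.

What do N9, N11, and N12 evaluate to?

N9 = LOW, N11 = HIGH, N12 = HIGH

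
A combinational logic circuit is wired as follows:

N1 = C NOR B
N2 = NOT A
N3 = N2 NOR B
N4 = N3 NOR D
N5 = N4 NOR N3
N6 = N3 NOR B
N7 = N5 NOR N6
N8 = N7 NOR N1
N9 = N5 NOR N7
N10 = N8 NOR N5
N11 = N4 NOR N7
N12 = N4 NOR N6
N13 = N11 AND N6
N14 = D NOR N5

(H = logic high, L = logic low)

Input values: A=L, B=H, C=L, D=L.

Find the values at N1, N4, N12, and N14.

N1 = C NOR B = L NOR H = L
N2 = NOT A = NOT L = H
N3 = N2 NOR B = H NOR H = L
N4 = N3 NOR D = L NOR L = H
N5 = N4 NOR N3 = H NOR L = L
N6 = N3 NOR B = L NOR H = L
N12 = N4 NOR N6 = H NOR L = L
N14 = D NOR N5 = L NOR L = H

N1 = L; N4 = H; N12 = L; N14 = H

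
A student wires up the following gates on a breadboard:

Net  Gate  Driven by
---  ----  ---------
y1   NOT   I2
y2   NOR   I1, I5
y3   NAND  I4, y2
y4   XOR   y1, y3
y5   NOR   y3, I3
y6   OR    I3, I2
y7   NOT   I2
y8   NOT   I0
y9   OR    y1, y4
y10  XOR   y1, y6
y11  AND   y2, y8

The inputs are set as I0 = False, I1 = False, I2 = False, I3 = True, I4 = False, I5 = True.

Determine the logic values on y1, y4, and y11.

y1 = True  y4 = False  y11 = False

y1 = NOT I2 = NOT False = True
y2 = I1 NOR I5 = False NOR True = False
y3 = I4 NAND y2 = False NAND False = True
y4 = y1 XOR y3 = True XOR True = False
y8 = NOT I0 = NOT False = True
y11 = y2 AND y8 = False AND True = False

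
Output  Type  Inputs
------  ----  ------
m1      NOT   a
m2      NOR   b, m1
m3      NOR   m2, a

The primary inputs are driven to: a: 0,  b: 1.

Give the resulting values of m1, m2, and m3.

m1 = 1, m2 = 0, m3 = 1

m1 = NOT a = NOT 0 = 1
m2 = b NOR m1 = 1 NOR 1 = 0
m3 = m2 NOR a = 0 NOR 0 = 1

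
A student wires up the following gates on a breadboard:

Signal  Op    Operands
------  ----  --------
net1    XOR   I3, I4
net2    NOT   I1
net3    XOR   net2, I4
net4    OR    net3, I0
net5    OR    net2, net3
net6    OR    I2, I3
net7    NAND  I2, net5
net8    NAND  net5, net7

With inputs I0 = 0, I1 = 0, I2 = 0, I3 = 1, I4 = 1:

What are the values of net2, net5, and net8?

net2 = 1; net5 = 1; net8 = 0

net2 = NOT I1 = NOT 0 = 1
net3 = net2 XOR I4 = 1 XOR 1 = 0
net5 = net2 OR net3 = 1 OR 0 = 1
net7 = I2 NAND net5 = 0 NAND 1 = 1
net8 = net5 NAND net7 = 1 NAND 1 = 0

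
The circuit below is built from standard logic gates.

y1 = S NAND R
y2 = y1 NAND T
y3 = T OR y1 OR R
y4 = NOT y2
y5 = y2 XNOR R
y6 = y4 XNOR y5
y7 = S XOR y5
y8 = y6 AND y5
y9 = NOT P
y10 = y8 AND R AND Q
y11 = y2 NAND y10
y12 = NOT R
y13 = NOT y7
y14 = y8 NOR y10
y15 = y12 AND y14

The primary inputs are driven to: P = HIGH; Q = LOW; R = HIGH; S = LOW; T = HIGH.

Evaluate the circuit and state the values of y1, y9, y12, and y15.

y1 = S NAND R = LOW NAND HIGH = HIGH
y2 = y1 NAND T = HIGH NAND HIGH = LOW
y4 = NOT y2 = NOT LOW = HIGH
y5 = y2 XNOR R = LOW XNOR HIGH = LOW
y6 = y4 XNOR y5 = HIGH XNOR LOW = LOW
y8 = y6 AND y5 = LOW AND LOW = LOW
y9 = NOT P = NOT HIGH = LOW
y10 = y8 AND R AND Q = LOW AND HIGH AND LOW = LOW
y12 = NOT R = NOT HIGH = LOW
y14 = y8 NOR y10 = LOW NOR LOW = HIGH
y15 = y12 AND y14 = LOW AND HIGH = LOW

y1 = HIGH; y9 = LOW; y12 = LOW; y15 = LOW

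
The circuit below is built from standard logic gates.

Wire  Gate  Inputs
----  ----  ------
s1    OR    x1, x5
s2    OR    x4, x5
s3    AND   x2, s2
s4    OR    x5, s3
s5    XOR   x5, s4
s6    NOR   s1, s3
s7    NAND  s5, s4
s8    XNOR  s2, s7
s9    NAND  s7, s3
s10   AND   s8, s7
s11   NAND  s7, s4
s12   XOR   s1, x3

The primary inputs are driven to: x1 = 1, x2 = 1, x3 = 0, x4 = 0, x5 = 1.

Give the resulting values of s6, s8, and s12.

s6 = 0; s8 = 1; s12 = 1

s1 = x1 OR x5 = 1 OR 1 = 1
s2 = x4 OR x5 = 0 OR 1 = 1
s3 = x2 AND s2 = 1 AND 1 = 1
s4 = x5 OR s3 = 1 OR 1 = 1
s5 = x5 XOR s4 = 1 XOR 1 = 0
s6 = s1 NOR s3 = 1 NOR 1 = 0
s7 = s5 NAND s4 = 0 NAND 1 = 1
s8 = s2 XNOR s7 = 1 XNOR 1 = 1
s12 = s1 XOR x3 = 1 XOR 0 = 1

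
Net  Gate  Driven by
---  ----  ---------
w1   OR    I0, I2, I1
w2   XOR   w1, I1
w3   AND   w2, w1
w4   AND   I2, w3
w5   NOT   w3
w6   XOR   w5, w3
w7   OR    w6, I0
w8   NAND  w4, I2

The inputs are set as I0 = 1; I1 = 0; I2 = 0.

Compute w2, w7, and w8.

w2 = 1; w7 = 1; w8 = 1

w1 = I0 OR I2 OR I1 = 1 OR 0 OR 0 = 1
w2 = w1 XOR I1 = 1 XOR 0 = 1
w3 = w2 AND w1 = 1 AND 1 = 1
w4 = I2 AND w3 = 0 AND 1 = 0
w5 = NOT w3 = NOT 1 = 0
w6 = w5 XOR w3 = 0 XOR 1 = 1
w7 = w6 OR I0 = 1 OR 1 = 1
w8 = w4 NAND I2 = 0 NAND 0 = 1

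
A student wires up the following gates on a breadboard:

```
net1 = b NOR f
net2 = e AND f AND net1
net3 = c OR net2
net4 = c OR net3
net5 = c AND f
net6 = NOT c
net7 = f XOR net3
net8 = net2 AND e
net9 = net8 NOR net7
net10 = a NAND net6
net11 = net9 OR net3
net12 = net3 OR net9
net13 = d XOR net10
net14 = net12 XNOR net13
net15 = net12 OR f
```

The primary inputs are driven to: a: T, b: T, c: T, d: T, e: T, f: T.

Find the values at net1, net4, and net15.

net1 = F  net4 = T  net15 = T

net1 = b NOR f = T NOR T = F
net2 = e AND f AND net1 = T AND T AND F = F
net3 = c OR net2 = T OR F = T
net4 = c OR net3 = T OR T = T
net7 = f XOR net3 = T XOR T = F
net8 = net2 AND e = F AND T = F
net9 = net8 NOR net7 = F NOR F = T
net12 = net3 OR net9 = T OR T = T
net15 = net12 OR f = T OR T = T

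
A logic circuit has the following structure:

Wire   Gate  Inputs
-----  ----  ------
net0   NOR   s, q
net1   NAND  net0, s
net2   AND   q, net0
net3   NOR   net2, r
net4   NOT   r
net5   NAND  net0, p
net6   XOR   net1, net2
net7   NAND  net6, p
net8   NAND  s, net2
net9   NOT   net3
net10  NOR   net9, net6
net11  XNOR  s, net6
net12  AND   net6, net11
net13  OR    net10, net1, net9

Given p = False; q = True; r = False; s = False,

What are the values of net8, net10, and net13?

net0 = s NOR q = False NOR True = False
net1 = net0 NAND s = False NAND False = True
net2 = q AND net0 = True AND False = False
net3 = net2 NOR r = False NOR False = True
net6 = net1 XOR net2 = True XOR False = True
net8 = s NAND net2 = False NAND False = True
net9 = NOT net3 = NOT True = False
net10 = net9 NOR net6 = False NOR True = False
net13 = net10 OR net1 OR net9 = False OR True OR False = True

net8 = True; net10 = False; net13 = True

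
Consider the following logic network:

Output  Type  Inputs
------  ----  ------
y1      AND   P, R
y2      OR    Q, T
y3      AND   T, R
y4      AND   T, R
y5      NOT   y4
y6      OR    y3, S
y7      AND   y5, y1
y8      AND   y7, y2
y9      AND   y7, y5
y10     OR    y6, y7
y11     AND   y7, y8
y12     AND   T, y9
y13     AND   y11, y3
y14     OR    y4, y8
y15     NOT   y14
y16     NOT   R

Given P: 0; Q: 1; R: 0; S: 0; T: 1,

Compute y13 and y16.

y13 = 0, y16 = 1

y1 = P AND R = 0 AND 0 = 0
y2 = Q OR T = 1 OR 1 = 1
y3 = T AND R = 1 AND 0 = 0
y4 = T AND R = 1 AND 0 = 0
y5 = NOT y4 = NOT 0 = 1
y7 = y5 AND y1 = 1 AND 0 = 0
y8 = y7 AND y2 = 0 AND 1 = 0
y11 = y7 AND y8 = 0 AND 0 = 0
y13 = y11 AND y3 = 0 AND 0 = 0
y16 = NOT R = NOT 0 = 1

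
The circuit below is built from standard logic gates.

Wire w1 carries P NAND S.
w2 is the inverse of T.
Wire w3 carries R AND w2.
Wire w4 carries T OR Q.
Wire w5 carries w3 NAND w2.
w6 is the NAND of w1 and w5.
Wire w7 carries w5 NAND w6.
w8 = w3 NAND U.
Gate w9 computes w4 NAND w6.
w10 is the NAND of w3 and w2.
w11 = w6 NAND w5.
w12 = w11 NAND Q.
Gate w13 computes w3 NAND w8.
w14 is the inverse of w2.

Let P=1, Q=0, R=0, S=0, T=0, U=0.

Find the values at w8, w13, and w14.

w8 = 1; w13 = 1; w14 = 0

w2 = NOT T = NOT 0 = 1
w3 = R AND w2 = 0 AND 1 = 0
w8 = w3 NAND U = 0 NAND 0 = 1
w13 = w3 NAND w8 = 0 NAND 1 = 1
w14 = NOT w2 = NOT 1 = 0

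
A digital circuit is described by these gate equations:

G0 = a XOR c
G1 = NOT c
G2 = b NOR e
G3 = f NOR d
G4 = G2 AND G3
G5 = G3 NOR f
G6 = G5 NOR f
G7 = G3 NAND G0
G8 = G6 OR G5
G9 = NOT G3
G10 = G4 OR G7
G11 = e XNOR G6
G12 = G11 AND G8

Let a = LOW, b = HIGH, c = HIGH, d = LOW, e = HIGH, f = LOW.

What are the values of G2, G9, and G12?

G2 = LOW, G9 = LOW, G12 = HIGH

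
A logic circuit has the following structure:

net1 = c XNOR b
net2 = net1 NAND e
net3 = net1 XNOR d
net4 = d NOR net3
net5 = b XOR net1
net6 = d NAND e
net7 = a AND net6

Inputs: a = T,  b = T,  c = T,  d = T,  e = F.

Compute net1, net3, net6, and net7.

net1 = T; net3 = T; net6 = T; net7 = T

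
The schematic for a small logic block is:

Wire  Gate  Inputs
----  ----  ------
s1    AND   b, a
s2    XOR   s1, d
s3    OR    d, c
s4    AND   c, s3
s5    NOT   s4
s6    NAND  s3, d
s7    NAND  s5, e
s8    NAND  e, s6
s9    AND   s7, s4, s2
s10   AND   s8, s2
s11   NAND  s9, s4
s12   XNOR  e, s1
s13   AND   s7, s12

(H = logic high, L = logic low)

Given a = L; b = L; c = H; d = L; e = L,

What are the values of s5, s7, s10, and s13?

s5 = L, s7 = H, s10 = L, s13 = H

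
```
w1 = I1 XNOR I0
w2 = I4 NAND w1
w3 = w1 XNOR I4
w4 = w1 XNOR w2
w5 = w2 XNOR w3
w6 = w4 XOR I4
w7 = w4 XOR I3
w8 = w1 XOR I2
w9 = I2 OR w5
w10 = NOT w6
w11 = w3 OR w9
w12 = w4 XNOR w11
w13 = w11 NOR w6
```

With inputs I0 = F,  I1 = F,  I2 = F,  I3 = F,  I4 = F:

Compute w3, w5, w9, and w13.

w3 = F, w5 = F, w9 = F, w13 = F

w1 = I1 XNOR I0 = F XNOR F = T
w2 = I4 NAND w1 = F NAND T = T
w3 = w1 XNOR I4 = T XNOR F = F
w4 = w1 XNOR w2 = T XNOR T = T
w5 = w2 XNOR w3 = T XNOR F = F
w6 = w4 XOR I4 = T XOR F = T
w9 = I2 OR w5 = F OR F = F
w11 = w3 OR w9 = F OR F = F
w13 = w11 NOR w6 = F NOR T = F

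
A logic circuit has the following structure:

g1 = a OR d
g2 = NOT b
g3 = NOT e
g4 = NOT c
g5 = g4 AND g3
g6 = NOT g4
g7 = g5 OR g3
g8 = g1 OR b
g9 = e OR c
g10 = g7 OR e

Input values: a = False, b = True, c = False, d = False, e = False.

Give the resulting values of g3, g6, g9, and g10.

g3 = NOT e = NOT False = True
g4 = NOT c = NOT False = True
g5 = g4 AND g3 = True AND True = True
g6 = NOT g4 = NOT True = False
g7 = g5 OR g3 = True OR True = True
g9 = e OR c = False OR False = False
g10 = g7 OR e = True OR False = True

g3 = True, g6 = False, g9 = False, g10 = True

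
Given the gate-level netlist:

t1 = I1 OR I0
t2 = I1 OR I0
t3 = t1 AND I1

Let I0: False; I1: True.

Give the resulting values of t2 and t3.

t1 = I1 OR I0 = True OR False = True
t2 = I1 OR I0 = True OR False = True
t3 = t1 AND I1 = True AND True = True

t2 = True  t3 = True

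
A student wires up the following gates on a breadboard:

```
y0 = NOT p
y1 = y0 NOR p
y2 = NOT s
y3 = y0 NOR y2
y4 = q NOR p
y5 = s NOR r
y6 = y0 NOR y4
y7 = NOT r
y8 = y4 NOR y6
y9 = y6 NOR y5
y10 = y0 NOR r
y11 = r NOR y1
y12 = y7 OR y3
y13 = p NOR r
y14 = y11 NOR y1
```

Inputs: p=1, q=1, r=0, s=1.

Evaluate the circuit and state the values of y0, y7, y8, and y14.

y0 = 0, y7 = 1, y8 = 0, y14 = 0

y0 = NOT p = NOT 1 = 0
y1 = y0 NOR p = 0 NOR 1 = 0
y4 = q NOR p = 1 NOR 1 = 0
y6 = y0 NOR y4 = 0 NOR 0 = 1
y7 = NOT r = NOT 0 = 1
y8 = y4 NOR y6 = 0 NOR 1 = 0
y11 = r NOR y1 = 0 NOR 0 = 1
y14 = y11 NOR y1 = 1 NOR 0 = 0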